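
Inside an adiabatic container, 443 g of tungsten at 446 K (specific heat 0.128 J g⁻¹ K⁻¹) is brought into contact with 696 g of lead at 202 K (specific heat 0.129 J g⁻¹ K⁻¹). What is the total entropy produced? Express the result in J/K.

Energy balance: T_f = (m₁c₁T₁ + m₂c₂T₂)/(m₁c₁ + m₂c₂) = 296.45 K.
ΔS₁ = m₁c₁ ln(T_f/T₁) = 56.704 × ln(296.45/446) = -23.16 J/K.
ΔS₂ = m₂c₂ ln(T_f/T₂) = 89.784 × ln(296.45/202) = 34.44 J/K.
ΔS_total = -23.16 + 34.44 = 11.3 J/K.

ΔS_total = 11.3 J/K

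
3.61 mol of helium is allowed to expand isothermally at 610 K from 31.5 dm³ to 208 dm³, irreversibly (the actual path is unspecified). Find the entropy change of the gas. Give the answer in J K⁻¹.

Entropy is a state function, so ΔS_gas depends only on the end states.
For an isothermal ideal gas ΔS_gas = nR ln(V₂/V₁) = 3.61 × 8.314 × ln(208/31.5) = 56.7 J/K.

ΔS_gas = 56.7 J/K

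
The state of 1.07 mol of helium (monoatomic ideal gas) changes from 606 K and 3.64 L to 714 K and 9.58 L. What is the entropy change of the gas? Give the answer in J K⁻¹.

ΔS = 10.8 J/K

Entropy is a state function: ΔS = nC_V ln(T₂/T₁) + nR ln(V₂/V₁), with C_V = 3R/2 = 12.47 J mol⁻¹ K⁻¹ for a monoatomic ideal gas.
ΔS = 1.07 × [12.47 × ln(714/606) + 8.314 × ln(9.58/3.64)] = 10.8 J/K.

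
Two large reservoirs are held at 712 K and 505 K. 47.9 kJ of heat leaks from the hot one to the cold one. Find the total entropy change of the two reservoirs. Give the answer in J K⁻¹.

ΔS_total = 27.6 J/K

ΔS_hot = −Q/T_H = −47900/712 = -67.28 J/K and ΔS_cold = +Q/T_C = 47900/505 = 94.85 J/K.
ΔS_total = -67.28 + 94.85 = 27.6 J/K, positive as the second law requires.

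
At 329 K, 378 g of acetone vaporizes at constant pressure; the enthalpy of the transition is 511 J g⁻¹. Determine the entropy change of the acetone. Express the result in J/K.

Heat absorbed by the substance: Q = mL = 378 × 511 = 193158 J.
At constant T, ΔS = Q_rev/T = 193158 / 329 = 587 J/K.

ΔS = 587 J/K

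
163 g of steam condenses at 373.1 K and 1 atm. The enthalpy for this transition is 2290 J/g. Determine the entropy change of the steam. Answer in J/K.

ΔS = -1000 J/K

Heat released by the substance: Q = −mL = −163 × 2290 = −373270 J.
At constant T, ΔS = Q_rev/T = −373270 / 373.1 = -1000 J/K.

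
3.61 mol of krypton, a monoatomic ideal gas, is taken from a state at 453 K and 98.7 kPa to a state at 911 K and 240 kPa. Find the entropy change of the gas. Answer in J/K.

ΔS = 25.8 J/K

ΔS = nC_p ln(T₂/T₁) − nR ln(P₂/P₁), with C_p = 5R/2 = 20.79 J mol⁻¹ K⁻¹ for a monoatomic ideal gas.
ΔS = 3.61 × [20.79 × ln(911/453) − 8.314 × ln(240/98.7)] = 25.8 J/K.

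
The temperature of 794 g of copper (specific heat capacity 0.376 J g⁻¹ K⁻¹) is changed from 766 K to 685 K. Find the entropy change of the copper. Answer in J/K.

ΔS = -33.4 J/K

ΔS = ∫dQ_rev/T = m c ln(T₂/T₁) = 794 × 0.376 × ln(685/766) = -33.4 J/K.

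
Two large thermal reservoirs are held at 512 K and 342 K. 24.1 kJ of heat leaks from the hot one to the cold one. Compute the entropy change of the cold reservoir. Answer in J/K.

ΔS_cold = 70.5 J/K

The cold reservoir gains heat Q, so ΔS_cold = +Q/T_C = 24100/342 = 70.5 J/K.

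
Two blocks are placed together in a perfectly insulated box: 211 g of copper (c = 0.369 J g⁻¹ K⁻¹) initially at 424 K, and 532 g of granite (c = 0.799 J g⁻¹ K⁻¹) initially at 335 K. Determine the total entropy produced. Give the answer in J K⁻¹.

ΔS_total = 1.93 J/K

Energy balance: T_f = (m₁c₁T₁ + m₂c₂T₂)/(m₁c₁ + m₂c₂) = 348.78 K.
ΔS₁ = m₁c₁ ln(T_f/T₁) = 77.859 × ln(348.78/424) = -15.206 J/K.
ΔS₂ = m₂c₂ ln(T_f/T₂) = 425.068 × ln(348.78/335) = 17.133 J/K.
ΔS_total = -15.206 + 17.133 = 1.93 J/K.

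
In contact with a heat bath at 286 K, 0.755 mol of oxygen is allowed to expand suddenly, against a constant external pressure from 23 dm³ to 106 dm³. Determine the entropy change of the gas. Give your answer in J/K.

ΔS_gas = 9.59 J/K

Entropy is a state function, so ΔS_gas depends only on the end states.
For an isothermal ideal gas ΔS_gas = nR ln(V₂/V₁) = 0.755 × 8.314 × ln(106/23) = 9.59 J/K.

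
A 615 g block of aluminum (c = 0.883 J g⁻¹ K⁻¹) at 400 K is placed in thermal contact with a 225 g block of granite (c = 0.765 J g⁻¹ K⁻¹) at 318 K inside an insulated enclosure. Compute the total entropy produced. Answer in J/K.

ΔS_total = 3.3 J/K

Energy balance: T_f = (m₁c₁T₁ + m₂c₂T₂)/(m₁c₁ + m₂c₂) = 380.26 K.
ΔS₁ = m₁c₁ ln(T_f/T₁) = 543.045 × ln(380.26/400) = -27.48 J/K.
ΔS₂ = m₂c₂ ln(T_f/T₂) = 172.125 × ln(380.26/318) = 30.78 J/K.
ΔS_total = -27.48 + 30.78 = 3.3 J/K.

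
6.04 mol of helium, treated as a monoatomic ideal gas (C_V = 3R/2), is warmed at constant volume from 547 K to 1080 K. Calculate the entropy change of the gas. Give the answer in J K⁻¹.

ΔS = 51.2 J/K

At constant volume, ΔS = nC_V ln(T₂/T₁) with C_V = 3R/2 = 12.47 J mol⁻¹ K⁻¹.
ΔS = 6.04 × 12.47 × ln(1080/547) = 51.2 J/K.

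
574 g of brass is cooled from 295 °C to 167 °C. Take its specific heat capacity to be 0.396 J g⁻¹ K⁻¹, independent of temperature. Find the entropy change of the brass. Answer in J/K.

In kelvin: T₁ = 568.15 K, T₂ = 440.15 K. ΔS = ∫dQ_rev/T = m c ln(T₂/T₁) = 574 × 0.396 × ln(440.15/568.15) = -58 J/K.

ΔS = -58 J/K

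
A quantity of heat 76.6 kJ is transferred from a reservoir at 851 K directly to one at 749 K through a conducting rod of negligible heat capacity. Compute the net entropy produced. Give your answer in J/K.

ΔS_total = 12.3 J/K

ΔS_hot = −Q/T_H = −76600/851 = -90.01 J/K and ΔS_cold = +Q/T_C = 76600/749 = 102.3 J/K.
ΔS_total = -90.01 + 102.3 = 12.3 J/K, positive as the second law requires.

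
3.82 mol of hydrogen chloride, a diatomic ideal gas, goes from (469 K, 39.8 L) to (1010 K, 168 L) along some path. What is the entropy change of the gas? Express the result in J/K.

Entropy is a state function: ΔS = nC_V ln(T₂/T₁) + nR ln(V₂/V₁), with C_V = 5R/2 = 20.79 J mol⁻¹ K⁻¹ for a diatomic ideal gas.
ΔS = 3.82 × [20.79 × ln(1010/469) + 8.314 × ln(168/39.8)] = 107 J/K.

ΔS = 107 J/K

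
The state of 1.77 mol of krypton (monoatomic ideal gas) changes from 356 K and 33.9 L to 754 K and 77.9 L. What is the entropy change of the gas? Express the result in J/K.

Entropy is a state function: ΔS = nC_V ln(T₂/T₁) + nR ln(V₂/V₁), with C_V = 3R/2 = 12.47 J mol⁻¹ K⁻¹ for a monoatomic ideal gas.
ΔS = 1.77 × [12.47 × ln(754/356) + 8.314 × ln(77.9/33.9)] = 28.8 J/K.

ΔS = 28.8 J/K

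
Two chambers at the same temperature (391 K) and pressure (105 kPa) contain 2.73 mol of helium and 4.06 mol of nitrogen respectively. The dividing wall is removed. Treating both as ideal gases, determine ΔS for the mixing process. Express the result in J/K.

ΔS_mix = 38 J/K

Mole fractions: x_A = 2.73/6.79 = 0.402, x_B = 0.598.
ΔS_mix = −R(n_A ln x_A + n_B ln x_B) = −8.314 × (2.73 ln 0.402 + 4.06 ln 0.598) = 38 J/K.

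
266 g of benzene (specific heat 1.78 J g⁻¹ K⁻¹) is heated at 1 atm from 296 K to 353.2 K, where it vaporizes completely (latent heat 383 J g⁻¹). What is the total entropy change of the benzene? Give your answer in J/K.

Warming step: ΔS₁ = m c ln(T_tr/T_i) = 266 × 1.78 × ln(353.2/296) = 83.65 J/K.
Phase change: ΔS₂ = +mL/T_tr = 266 × 383 / 353.2 = 288.4 J/K.
ΔS_total = (83.65) + (288.4) = 372 J/K.

ΔS = 372 J/K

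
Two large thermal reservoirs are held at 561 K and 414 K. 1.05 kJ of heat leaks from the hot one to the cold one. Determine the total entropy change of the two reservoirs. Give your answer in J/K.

ΔS_hot = −Q/T_H = −1050/561 = -1.8717 J/K and ΔS_cold = +Q/T_C = 1050/414 = 2.5362 J/K.
ΔS_total = -1.8717 + 2.5362 = 0.665 J/K, positive as the second law requires.

ΔS_total = 0.665 J/K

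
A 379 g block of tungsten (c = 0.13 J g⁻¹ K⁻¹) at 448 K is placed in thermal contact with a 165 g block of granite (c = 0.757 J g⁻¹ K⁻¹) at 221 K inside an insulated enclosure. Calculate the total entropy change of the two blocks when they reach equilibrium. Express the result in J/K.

Energy balance: T_f = (m₁c₁T₁ + m₂c₂T₂)/(m₁c₁ + m₂c₂) = 285.21 K.
ΔS₁ = m₁c₁ ln(T_f/T₁) = 49.27 × ln(285.21/448) = -22.25 J/K.
ΔS₂ = m₂c₂ ln(T_f/T₂) = 124.905 × ln(285.21/221) = 31.86 J/K.
ΔS_total = -22.25 + 31.86 = 9.61 J/K.

ΔS_total = 9.61 J/K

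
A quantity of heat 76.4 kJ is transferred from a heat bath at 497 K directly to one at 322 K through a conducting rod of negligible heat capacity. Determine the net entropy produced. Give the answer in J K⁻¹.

ΔS_total = 83.5 J/K

ΔS_hot = −Q/T_H = −76400/497 = -153.722 J/K and ΔS_cold = +Q/T_C = 76400/322 = 237.267 J/K.
ΔS_total = -153.722 + 237.267 = 83.5 J/K, positive as the second law requires.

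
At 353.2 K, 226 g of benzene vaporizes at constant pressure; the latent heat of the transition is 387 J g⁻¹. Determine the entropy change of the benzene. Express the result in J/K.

Heat absorbed by the substance: Q = mL = 226 × 387 = 87462 J.
At constant T, ΔS = Q_rev/T = 87462 / 353.2 = 248 J/K.

ΔS = 248 J/K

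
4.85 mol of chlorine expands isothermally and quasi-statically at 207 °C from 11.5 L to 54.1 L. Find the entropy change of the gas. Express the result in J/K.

ΔS_gas = 62.4 J/K

For an isothermal ideal gas ΔS_gas = nR ln(V₂/V₁) = 4.85 × 8.314 × ln(54.1/11.5) = 62.4 J/K.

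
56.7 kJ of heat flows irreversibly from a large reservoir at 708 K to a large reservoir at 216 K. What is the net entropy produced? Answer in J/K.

ΔS_hot = −Q/T_H = −56700/708 = -80.08 J/K and ΔS_cold = +Q/T_C = 56700/216 = 262.5 J/K.
ΔS_total = -80.08 + 262.5 = 182 J/K, positive as the second law requires.

ΔS_total = 182 J/K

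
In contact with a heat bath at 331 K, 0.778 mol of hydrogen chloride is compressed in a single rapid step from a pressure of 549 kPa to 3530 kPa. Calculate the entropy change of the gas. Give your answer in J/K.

ΔS_gas = -12 J/K

Entropy is a state function, so ΔS_gas depends only on the end states.
For an isothermal ideal gas ΔS_gas = nR ln(P₁/P₂) = 0.778 × 8.314 × ln(549/3530) = -12 J/K.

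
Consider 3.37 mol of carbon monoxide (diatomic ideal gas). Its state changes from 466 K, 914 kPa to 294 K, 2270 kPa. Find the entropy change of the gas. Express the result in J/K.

ΔS = -70.7 J/K

ΔS = nC_p ln(T₂/T₁) − nR ln(P₂/P₁), with C_p = 7R/2 = 29.1 J mol⁻¹ K⁻¹ for a diatomic ideal gas.
ΔS = 3.37 × [29.1 × ln(294/466) − 8.314 × ln(2270/914)] = -70.7 J/K.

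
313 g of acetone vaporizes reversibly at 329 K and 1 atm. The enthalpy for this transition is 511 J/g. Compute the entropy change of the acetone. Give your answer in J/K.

Heat absorbed by the substance: Q = mL = 313 × 511 = 159943 J.
At constant T, ΔS = Q_rev/T = 159943 / 329 = 486 J/K.

ΔS = 486 J/K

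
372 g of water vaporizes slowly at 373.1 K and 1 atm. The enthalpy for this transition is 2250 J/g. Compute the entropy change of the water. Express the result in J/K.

ΔS = 2240 J/K

Heat absorbed by the substance: Q = mL = 372 × 2250 = 837000 J.
At constant T, ΔS = Q_rev/T = 837000 / 373.1 = 2240 J/K.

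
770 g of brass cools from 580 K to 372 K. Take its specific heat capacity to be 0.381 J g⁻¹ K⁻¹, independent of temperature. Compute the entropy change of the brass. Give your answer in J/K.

ΔS = ∫dQ_rev/T = m c ln(T₂/T₁) = 770 × 0.381 × ln(372/580) = -130 J/K.

ΔS = -130 J/K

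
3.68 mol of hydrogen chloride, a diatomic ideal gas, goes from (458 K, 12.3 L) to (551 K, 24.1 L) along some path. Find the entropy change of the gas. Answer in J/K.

Entropy is a state function: ΔS = nC_V ln(T₂/T₁) + nR ln(V₂/V₁), with C_V = 5R/2 = 20.79 J mol⁻¹ K⁻¹ for a diatomic ideal gas.
ΔS = 3.68 × [20.79 × ln(551/458) + 8.314 × ln(24.1/12.3)] = 34.7 J/K.

ΔS = 34.7 J/K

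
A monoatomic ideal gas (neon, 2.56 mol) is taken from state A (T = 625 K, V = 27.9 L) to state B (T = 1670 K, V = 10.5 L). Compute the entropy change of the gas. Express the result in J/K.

ΔS = 10.6 J/K

Entropy is a state function: ΔS = nC_V ln(T₂/T₁) + nR ln(V₂/V₁), with C_V = 3R/2 = 12.47 J mol⁻¹ K⁻¹ for a monoatomic ideal gas.
ΔS = 2.56 × [12.47 × ln(1670/625) + 8.314 × ln(10.5/27.9)] = 10.6 J/K.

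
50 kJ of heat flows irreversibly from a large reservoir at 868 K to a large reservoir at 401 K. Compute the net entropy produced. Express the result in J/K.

ΔS_hot = −Q/T_H = −50000/868 = -57.6 J/K and ΔS_cold = +Q/T_C = 50000/401 = 124.7 J/K.
ΔS_total = -57.6 + 124.7 = 67.1 J/K, positive as the second law requires.

ΔS_total = 67.1 J/K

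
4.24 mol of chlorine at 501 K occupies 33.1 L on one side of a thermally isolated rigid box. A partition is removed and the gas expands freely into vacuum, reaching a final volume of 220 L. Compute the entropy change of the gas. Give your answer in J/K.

ΔS_gas = 66.8 J/K

For an ideal gas in free expansion Q = 0 and W = 0, so T is unchanged.
Entropy is a state function; using a reversible isothermal path, ΔS_gas = nR ln(V₂/V₁) = 4.24 × 8.314 × ln(220/33.1) = 66.8 J/K.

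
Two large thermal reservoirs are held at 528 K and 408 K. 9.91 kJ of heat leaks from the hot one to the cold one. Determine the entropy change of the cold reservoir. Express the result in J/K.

ΔS_cold = 24.3 J/K

The cold reservoir gains heat Q, so ΔS_cold = +Q/T_C = 9910/408 = 24.3 J/K.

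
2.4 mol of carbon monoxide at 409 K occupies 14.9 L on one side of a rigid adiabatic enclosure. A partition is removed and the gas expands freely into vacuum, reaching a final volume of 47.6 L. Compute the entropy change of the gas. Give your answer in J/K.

No heat is exchanged and no work is done, so the ideal-gas temperature stays constant.
Entropy is a state function; using a reversible isothermal path, ΔS_gas = nR ln(V₂/V₁) = 2.4 × 8.314 × ln(47.6/14.9) = 23.2 J/K.

ΔS_gas = 23.2 J/K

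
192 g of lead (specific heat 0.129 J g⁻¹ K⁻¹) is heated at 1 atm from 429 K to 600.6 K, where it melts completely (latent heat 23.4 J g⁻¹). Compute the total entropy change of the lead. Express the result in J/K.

Warming step: ΔS₁ = m c ln(T_tr/T_i) = 192 × 0.129 × ln(600.6/429) = 8.334 J/K.
Phase change: ΔS₂ = +mL/T_tr = 192 × 23.4 / 600.6 = 7.481 J/K.
ΔS_total = (8.334) + (7.481) = 15.8 J/K.

ΔS = 15.8 J/K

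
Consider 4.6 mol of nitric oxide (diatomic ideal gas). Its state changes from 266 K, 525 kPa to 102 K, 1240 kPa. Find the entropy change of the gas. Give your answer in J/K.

ΔS = -161 J/K

ΔS = nC_p ln(T₂/T₁) − nR ln(P₂/P₁), with C_p = 7R/2 = 29.1 J mol⁻¹ K⁻¹ for a diatomic ideal gas.
ΔS = 4.6 × [29.1 × ln(102/266) − 8.314 × ln(1240/525)] = -161 J/K.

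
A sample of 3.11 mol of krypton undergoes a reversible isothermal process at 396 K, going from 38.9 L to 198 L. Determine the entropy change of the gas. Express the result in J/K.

For an isothermal ideal gas ΔS_gas = nR ln(V₂/V₁) = 3.11 × 8.314 × ln(198/38.9) = 42.1 J/K.

ΔS_gas = 42.1 J/K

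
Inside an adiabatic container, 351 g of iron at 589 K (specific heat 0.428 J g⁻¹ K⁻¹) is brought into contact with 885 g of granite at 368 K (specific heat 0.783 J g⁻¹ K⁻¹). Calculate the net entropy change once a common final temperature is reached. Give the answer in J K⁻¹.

Energy balance: T_f = (m₁c₁T₁ + m₂c₂T₂)/(m₁c₁ + m₂c₂) = 407.38 K.
ΔS₁ = m₁c₁ ln(T_f/T₁) = 150.228 × ln(407.38/589) = -55.388 J/K.
ΔS₂ = m₂c₂ ln(T_f/T₂) = 692.955 × ln(407.38/368) = 70.44 J/K.
ΔS_total = -55.388 + 70.44 = 15.1 J/K.

ΔS_total = 15.1 J/K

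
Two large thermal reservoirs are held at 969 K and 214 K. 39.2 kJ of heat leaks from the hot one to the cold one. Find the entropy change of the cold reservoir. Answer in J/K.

ΔS_cold = 183 J/K

The cold reservoir gains heat Q, so ΔS_cold = +Q/T_C = 39200/214 = 183 J/K.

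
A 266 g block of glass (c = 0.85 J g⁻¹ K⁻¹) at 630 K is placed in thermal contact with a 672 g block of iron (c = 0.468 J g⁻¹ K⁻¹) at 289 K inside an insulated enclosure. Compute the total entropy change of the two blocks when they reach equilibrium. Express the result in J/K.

ΔS_total = 40.6 J/K

Energy balance: T_f = (m₁c₁T₁ + m₂c₂T₂)/(m₁c₁ + m₂c₂) = 431.62 K.
ΔS₁ = m₁c₁ ln(T_f/T₁) = 226.1 × ln(431.62/630) = -85.505 J/K.
ΔS₂ = m₂c₂ ln(T_f/T₂) = 314.496 × ln(431.62/289) = 126.15 J/K.
ΔS_total = -85.505 + 126.15 = 40.6 J/K.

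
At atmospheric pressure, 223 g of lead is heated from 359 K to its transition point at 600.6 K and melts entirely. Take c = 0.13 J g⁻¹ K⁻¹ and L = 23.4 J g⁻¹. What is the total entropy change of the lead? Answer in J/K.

ΔS = 23.6 J/K

Warming step: ΔS₁ = m c ln(T_tr/T_i) = 223 × 0.13 × ln(600.6/359) = 14.92 J/K.
Phase change: ΔS₂ = +mL/T_tr = 223 × 23.4 / 600.6 = 8.688 J/K.
ΔS_total = (14.92) + (8.688) = 23.6 J/K.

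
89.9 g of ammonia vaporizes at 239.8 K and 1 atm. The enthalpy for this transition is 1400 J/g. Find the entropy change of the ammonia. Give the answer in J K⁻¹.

ΔS = 525 J/K

Heat absorbed by the substance: Q = mL = 89.9 × 1400 = 125860 J.
At constant T, ΔS = Q_rev/T = 125860 / 239.8 = 525 J/K.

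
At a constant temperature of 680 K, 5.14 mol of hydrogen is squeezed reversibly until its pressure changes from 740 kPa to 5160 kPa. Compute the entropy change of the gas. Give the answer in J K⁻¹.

For an isothermal ideal gas ΔS_gas = nR ln(P₁/P₂) = 5.14 × 8.314 × ln(740/5160) = -83 J/K.

ΔS_gas = -83 J/K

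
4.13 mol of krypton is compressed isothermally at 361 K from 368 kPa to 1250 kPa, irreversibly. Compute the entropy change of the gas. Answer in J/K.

ΔS_gas = -42 J/K

Entropy is a state function, so ΔS_gas depends only on the end states.
For an isothermal ideal gas ΔS_gas = nR ln(P₁/P₂) = 4.13 × 8.314 × ln(368/1250) = -42 J/K.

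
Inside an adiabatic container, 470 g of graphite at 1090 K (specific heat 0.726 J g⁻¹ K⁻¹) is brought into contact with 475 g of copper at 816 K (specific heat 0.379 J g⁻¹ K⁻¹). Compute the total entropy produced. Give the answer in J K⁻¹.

ΔS_total = 4.78 J/K

Energy balance: T_f = (m₁c₁T₁ + m₂c₂T₂)/(m₁c₁ + m₂c₂) = 995.37 K.
ΔS₁ = m₁c₁ ln(T_f/T₁) = 341.22 × ln(995.37/1090) = -30.99 J/K.
ΔS₂ = m₂c₂ ln(T_f/T₂) = 180.025 × ln(995.37/816) = 35.77 J/K.
ΔS_total = -30.99 + 35.77 = 4.78 J/K.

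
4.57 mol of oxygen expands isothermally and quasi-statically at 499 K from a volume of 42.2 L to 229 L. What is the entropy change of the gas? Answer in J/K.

For an isothermal ideal gas ΔS_gas = nR ln(V₂/V₁) = 4.57 × 8.314 × ln(229/42.2) = 64.3 J/K.

ΔS_gas = 64.3 J/K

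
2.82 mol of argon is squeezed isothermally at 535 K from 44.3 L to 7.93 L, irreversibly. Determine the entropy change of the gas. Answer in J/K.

Entropy is a state function, so ΔS_gas depends only on the end states.
For an isothermal ideal gas ΔS_gas = nR ln(V₂/V₁) = 2.82 × 8.314 × ln(7.93/44.3) = -40.3 J/K.

ΔS_gas = -40.3 J/K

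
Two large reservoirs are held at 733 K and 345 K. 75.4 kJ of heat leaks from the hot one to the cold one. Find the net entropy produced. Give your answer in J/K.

ΔS_total = 116 J/K

ΔS_hot = −Q/T_H = −75400/733 = -102.9 J/K and ΔS_cold = +Q/T_C = 75400/345 = 218.6 J/K.
ΔS_total = -102.9 + 218.6 = 116 J/K, positive as the second law requires.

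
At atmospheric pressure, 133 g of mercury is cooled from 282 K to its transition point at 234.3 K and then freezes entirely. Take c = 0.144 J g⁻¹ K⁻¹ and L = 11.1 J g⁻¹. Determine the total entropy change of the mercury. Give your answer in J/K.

Cooling step: ΔS₁ = m c ln(T_tr/T_i) = 133 × 0.144 × ln(234.3/282) = -3.549 J/K.
Phase change: ΔS₂ = −mL/T_tr = −133 × 11.1 / 234.3 = -6.301 J/K.
ΔS_total = (-3.549) + (-6.301) = -9.85 J/K.

ΔS = -9.85 J/K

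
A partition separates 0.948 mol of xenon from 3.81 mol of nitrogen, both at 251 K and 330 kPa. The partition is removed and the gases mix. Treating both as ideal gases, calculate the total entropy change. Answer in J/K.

Mole fractions: x_A = 0.948/4.76 = 0.199, x_B = 0.801.
ΔS_mix = −R(n_A ln x_A + n_B ln x_B) = −8.314 × (0.948 ln 0.199 + 3.81 ln 0.801) = 19.8 J/K.

ΔS_mix = 19.8 J/K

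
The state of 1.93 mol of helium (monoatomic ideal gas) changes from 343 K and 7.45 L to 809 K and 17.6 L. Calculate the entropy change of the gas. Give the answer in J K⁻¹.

Entropy is a state function: ΔS = nC_V ln(T₂/T₁) + nR ln(V₂/V₁), with C_V = 3R/2 = 12.47 J mol⁻¹ K⁻¹ for a monoatomic ideal gas.
ΔS = 1.93 × [12.47 × ln(809/343) + 8.314 × ln(17.6/7.45)] = 34.4 J/K.

ΔS = 34.4 J/K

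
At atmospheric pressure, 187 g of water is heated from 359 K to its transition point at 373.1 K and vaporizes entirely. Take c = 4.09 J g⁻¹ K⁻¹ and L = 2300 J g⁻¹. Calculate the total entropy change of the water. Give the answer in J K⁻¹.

ΔS = 1180 J/K

Warming step: ΔS₁ = m c ln(T_tr/T_i) = 187 × 4.09 × ln(373.1/359) = 29.46 J/K.
Phase change: ΔS₂ = +mL/T_tr = 187 × 2300 / 373.1 = 1153 J/K.
ΔS_total = (29.46) + (1153) = 1180 J/K.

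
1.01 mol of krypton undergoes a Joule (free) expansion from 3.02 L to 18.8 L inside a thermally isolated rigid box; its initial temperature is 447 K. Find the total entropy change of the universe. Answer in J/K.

For an ideal gas in free expansion Q = 0 and W = 0, so T is unchanged.
Entropy is a state function; using a reversible isothermal path, ΔS_gas = nR ln(V₂/V₁) = 1.01 × 8.314 × ln(18.8/3.02) = 15.4 J/K.
The insulated surroundings exchange no heat, so ΔS_surr = 0 and ΔS_universe = ΔS_gas.

ΔS_universe = 15.4 J/K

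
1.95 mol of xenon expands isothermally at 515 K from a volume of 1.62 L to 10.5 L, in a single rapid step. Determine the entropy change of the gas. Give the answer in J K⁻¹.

Entropy is a state function, so ΔS_gas depends only on the end states.
For an isothermal ideal gas ΔS_gas = nR ln(V₂/V₁) = 1.95 × 8.314 × ln(10.5/1.62) = 30.3 J/K.

ΔS_gas = 30.3 J/K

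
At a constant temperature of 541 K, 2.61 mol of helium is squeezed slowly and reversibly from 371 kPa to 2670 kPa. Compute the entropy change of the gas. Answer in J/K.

For an isothermal ideal gas ΔS_gas = nR ln(P₁/P₂) = 2.61 × 8.314 × ln(371/2670) = -42.8 J/K.

ΔS_gas = -42.8 J/K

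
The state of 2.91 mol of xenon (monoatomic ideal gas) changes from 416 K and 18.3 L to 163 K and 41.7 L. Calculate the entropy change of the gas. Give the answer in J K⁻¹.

Entropy is a state function: ΔS = nC_V ln(T₂/T₁) + nR ln(V₂/V₁), with C_V = 3R/2 = 12.47 J mol⁻¹ K⁻¹ for a monoatomic ideal gas.
ΔS = 2.91 × [12.47 × ln(163/416) + 8.314 × ln(41.7/18.3)] = -14.1 J/K.

ΔS = -14.1 J/K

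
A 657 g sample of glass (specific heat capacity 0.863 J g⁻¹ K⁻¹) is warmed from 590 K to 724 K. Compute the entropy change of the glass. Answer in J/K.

ΔS = 116 J/K

ΔS = ∫dQ_rev/T = m c ln(T₂/T₁) = 657 × 0.863 × ln(724/590) = 116 J/K.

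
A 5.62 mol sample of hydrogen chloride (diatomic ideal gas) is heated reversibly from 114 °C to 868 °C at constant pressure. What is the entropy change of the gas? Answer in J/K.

In kelvin: T₁ = 387.15 K, T₂ = 1141.15 K. At constant pressure, ΔS = nC_p ln(T₂/T₁) with C_p = 7R/2 = 29.1 J mol⁻¹ K⁻¹.
ΔS = 5.62 × 29.1 × ln(1141.15/387.15) = 177 J/K.

ΔS = 177 J/K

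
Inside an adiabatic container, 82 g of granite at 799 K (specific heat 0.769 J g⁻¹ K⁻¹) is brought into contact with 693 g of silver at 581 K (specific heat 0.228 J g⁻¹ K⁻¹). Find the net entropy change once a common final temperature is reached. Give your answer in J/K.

ΔS_total = 2.39 J/K

Energy balance: T_f = (m₁c₁T₁ + m₂c₂T₂)/(m₁c₁ + m₂c₂) = 643.18 K.
ΔS₁ = m₁c₁ ln(T_f/T₁) = 63.058 × ln(643.18/799) = -13.68 J/K.
ΔS₂ = m₂c₂ ln(T_f/T₂) = 158.004 × ln(643.18/581) = 16.07 J/K.
ΔS_total = -13.68 + 16.07 = 2.39 J/K.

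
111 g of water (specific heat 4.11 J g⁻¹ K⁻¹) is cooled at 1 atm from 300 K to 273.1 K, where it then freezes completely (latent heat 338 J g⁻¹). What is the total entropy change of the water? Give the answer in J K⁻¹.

ΔS = -180 J/K

Cooling step: ΔS₁ = m c ln(T_tr/T_i) = 111 × 4.11 × ln(273.1/300) = -42.86 J/K.
Phase change: ΔS₂ = −mL/T_tr = −111 × 338 / 273.1 = -137.4 J/K.
ΔS_total = (-42.86) + (-137.4) = -180 J/K.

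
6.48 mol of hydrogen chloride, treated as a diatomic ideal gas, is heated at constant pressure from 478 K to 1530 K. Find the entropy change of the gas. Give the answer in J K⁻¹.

ΔS = 219 J/K

At constant pressure, ΔS = nC_p ln(T₂/T₁) with C_p = 7R/2 = 29.1 J mol⁻¹ K⁻¹.
ΔS = 6.48 × 29.1 × ln(1530/478) = 219 J/K.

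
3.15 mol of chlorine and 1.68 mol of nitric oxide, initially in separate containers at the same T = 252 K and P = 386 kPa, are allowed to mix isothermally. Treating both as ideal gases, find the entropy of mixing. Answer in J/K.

Mole fractions: x_A = 3.15/4.83 = 0.652, x_B = 0.348.
ΔS_mix = −R(n_A ln x_A + n_B ln x_B) = −8.314 × (3.15 ln 0.652 + 1.68 ln 0.348) = 25.9 J/K.

ΔS_mix = 25.9 J/K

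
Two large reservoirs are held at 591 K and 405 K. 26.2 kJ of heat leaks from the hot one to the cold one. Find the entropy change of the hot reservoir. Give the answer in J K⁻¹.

ΔS_hot = -44.3 J/K

The hot reservoir loses heat Q, so ΔS_hot = −Q/T_H = −26200/591 = -44.3 J/K.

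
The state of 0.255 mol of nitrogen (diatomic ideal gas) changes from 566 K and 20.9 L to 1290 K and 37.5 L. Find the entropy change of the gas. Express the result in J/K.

ΔS = 5.61 J/K

Entropy is a state function: ΔS = nC_V ln(T₂/T₁) + nR ln(V₂/V₁), with C_V = 5R/2 = 20.79 J mol⁻¹ K⁻¹ for a diatomic ideal gas.
ΔS = 0.255 × [20.79 × ln(1290/566) + 8.314 × ln(37.5/20.9)] = 5.61 J/K.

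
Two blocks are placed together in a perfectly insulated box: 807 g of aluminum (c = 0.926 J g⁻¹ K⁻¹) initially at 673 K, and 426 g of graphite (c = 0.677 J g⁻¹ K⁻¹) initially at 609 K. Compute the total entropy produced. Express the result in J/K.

ΔS_total = 1.02 J/K

Energy balance: T_f = (m₁c₁T₁ + m₂c₂T₂)/(m₁c₁ + m₂c₂) = 655.18 K.
ΔS₁ = m₁c₁ ln(T_f/T₁) = 747.282 × ln(655.18/673) = -20.06 J/K.
ΔS₂ = m₂c₂ ln(T_f/T₂) = 288.402 × ln(655.18/609) = 21.08 J/K.
ΔS_total = -20.06 + 21.08 = 1.02 J/K.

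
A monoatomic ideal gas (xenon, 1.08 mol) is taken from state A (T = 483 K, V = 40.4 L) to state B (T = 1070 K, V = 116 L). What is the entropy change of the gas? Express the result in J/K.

Entropy is a state function: ΔS = nC_V ln(T₂/T₁) + nR ln(V₂/V₁), with C_V = 3R/2 = 12.47 J mol⁻¹ K⁻¹ for a monoatomic ideal gas.
ΔS = 1.08 × [12.47 × ln(1070/483) + 8.314 × ln(116/40.4)] = 20.2 J/K.

ΔS = 20.2 J/K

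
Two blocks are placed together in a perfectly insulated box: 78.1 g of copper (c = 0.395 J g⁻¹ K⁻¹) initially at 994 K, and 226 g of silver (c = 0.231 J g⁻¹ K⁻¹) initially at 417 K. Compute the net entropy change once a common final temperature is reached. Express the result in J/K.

Energy balance: T_f = (m₁c₁T₁ + m₂c₂T₂)/(m₁c₁ + m₂c₂) = 631.32 K.
ΔS₁ = m₁c₁ ln(T_f/T₁) = 30.8495 × ln(631.32/994) = -14 J/K.
ΔS₂ = m₂c₂ ln(T_f/T₂) = 52.206 × ln(631.32/417) = 21.65 J/K.
ΔS_total = -14 + 21.65 = 7.65 J/K.

ΔS_total = 7.65 J/K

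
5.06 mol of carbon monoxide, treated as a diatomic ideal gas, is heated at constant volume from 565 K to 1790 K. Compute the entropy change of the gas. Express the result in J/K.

At constant volume, ΔS = nC_V ln(T₂/T₁) with C_V = 5R/2 = 20.79 J mol⁻¹ K⁻¹.
ΔS = 5.06 × 20.79 × ln(1790/565) = 121 J/K.

ΔS = 121 J/K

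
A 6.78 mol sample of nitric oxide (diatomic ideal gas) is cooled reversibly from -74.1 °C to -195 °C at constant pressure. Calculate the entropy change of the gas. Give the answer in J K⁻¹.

ΔS = -184 J/K

In kelvin: T₁ = 199.05 K, T₂ = 78.15 K. At constant pressure, ΔS = nC_p ln(T₂/T₁) with C_p = 7R/2 = 29.1 J mol⁻¹ K⁻¹.
ΔS = 6.78 × 29.1 × ln(78.15/199.05) = -184 J/K.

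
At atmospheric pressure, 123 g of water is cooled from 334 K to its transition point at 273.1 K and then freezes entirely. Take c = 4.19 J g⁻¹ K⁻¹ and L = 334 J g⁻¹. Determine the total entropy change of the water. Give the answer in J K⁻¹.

Cooling step: ΔS₁ = m c ln(T_tr/T_i) = 123 × 4.19 × ln(273.1/334) = -103.7 J/K.
Phase change: ΔS₂ = −mL/T_tr = −123 × 334 / 273.1 = -150.4 J/K.
ΔS_total = (-103.7) + (-150.4) = -254 J/K.

ΔS = -254 J/K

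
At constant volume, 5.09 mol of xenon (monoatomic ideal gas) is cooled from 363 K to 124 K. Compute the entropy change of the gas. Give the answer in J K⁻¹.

ΔS = -68.2 J/K

At constant volume, ΔS = nC_V ln(T₂/T₁) with C_V = 3R/2 = 12.47 J mol⁻¹ K⁻¹.
ΔS = 5.09 × 12.47 × ln(124/363) = -68.2 J/K.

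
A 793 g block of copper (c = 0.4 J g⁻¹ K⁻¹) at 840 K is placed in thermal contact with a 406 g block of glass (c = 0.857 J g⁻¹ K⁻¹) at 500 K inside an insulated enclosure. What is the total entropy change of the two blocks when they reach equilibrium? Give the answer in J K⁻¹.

ΔS_total = 22.3 J/K

Energy balance: T_f = (m₁c₁T₁ + m₂c₂T₂)/(m₁c₁ + m₂c₂) = 662.14 K.
ΔS₁ = m₁c₁ ln(T_f/T₁) = 317.2 × ln(662.14/840) = -75.47 J/K.
ΔS₂ = m₂c₂ ln(T_f/T₂) = 347.942 × ln(662.14/500) = 97.73 J/K.
ΔS_total = -75.47 + 97.73 = 22.3 J/K.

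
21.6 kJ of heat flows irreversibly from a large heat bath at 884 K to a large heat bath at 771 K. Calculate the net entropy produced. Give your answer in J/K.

ΔS_total = 3.58 J/K

ΔS_hot = −Q/T_H = −21600/884 = -24.434 J/K and ΔS_cold = +Q/T_C = 21600/771 = 28.016 J/K.
ΔS_total = -24.434 + 28.016 = 3.58 J/K, positive as the second law requires.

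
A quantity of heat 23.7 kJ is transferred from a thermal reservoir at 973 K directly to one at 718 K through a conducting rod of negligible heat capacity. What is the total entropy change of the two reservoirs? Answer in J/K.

ΔS_total = 8.65 J/K

ΔS_hot = −Q/T_H = −23700/973 = -24.36 J/K and ΔS_cold = +Q/T_C = 23700/718 = 33.01 J/K.
ΔS_total = -24.36 + 33.01 = 8.65 J/K, positive as the second law requires.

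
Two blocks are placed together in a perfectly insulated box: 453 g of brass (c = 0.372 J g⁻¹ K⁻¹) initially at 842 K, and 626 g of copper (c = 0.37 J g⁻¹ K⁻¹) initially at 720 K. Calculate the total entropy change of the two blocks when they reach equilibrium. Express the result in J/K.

ΔS_total = 1.2 J/K

Energy balance: T_f = (m₁c₁T₁ + m₂c₂T₂)/(m₁c₁ + m₂c₂) = 771.38 K.
ΔS₁ = m₁c₁ ln(T_f/T₁) = 168.516 × ln(771.38/842) = -14.762 J/K.
ΔS₂ = m₂c₂ ln(T_f/T₂) = 231.62 × ln(771.38/720) = 15.966 J/K.
ΔS_total = -14.762 + 15.966 = 1.2 J/K.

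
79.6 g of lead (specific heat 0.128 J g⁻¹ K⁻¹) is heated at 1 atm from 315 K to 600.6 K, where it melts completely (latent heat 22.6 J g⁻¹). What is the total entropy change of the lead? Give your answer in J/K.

Warming step: ΔS₁ = m c ln(T_tr/T_i) = 79.6 × 0.128 × ln(600.6/315) = 6.575 J/K.
Phase change: ΔS₂ = +mL/T_tr = 79.6 × 22.6 / 600.6 = 2.995 J/K.
ΔS_total = (6.575) + (2.995) = 9.57 J/K.

ΔS = 9.57 J/K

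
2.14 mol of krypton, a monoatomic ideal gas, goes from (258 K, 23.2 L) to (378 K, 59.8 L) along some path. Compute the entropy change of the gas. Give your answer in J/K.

ΔS = 27 J/K

Entropy is a state function: ΔS = nC_V ln(T₂/T₁) + nR ln(V₂/V₁), with C_V = 3R/2 = 12.47 J mol⁻¹ K⁻¹ for a monoatomic ideal gas.
ΔS = 2.14 × [12.47 × ln(378/258) + 8.314 × ln(59.8/23.2)] = 27 J/K.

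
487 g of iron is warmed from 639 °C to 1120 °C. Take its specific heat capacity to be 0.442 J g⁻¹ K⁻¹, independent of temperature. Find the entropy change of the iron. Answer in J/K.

In kelvin: T₁ = 912.15 K, T₂ = 1393.15 K. ΔS = ∫dQ_rev/T = m c ln(T₂/T₁) = 487 × 0.442 × ln(1393.15/912.15) = 91.2 J/K.

ΔS = 91.2 J/K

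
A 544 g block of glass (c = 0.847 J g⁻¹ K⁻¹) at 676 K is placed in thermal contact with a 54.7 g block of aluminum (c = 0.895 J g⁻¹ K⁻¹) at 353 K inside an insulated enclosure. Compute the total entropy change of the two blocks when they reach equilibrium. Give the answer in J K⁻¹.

Energy balance: T_f = (m₁c₁T₁ + m₂c₂T₂)/(m₁c₁ + m₂c₂) = 644.98 K.
ΔS₁ = m₁c₁ ln(T_f/T₁) = 460.768 × ln(644.98/676) = -21.65 J/K.
ΔS₂ = m₂c₂ ln(T_f/T₂) = 48.9565 × ln(644.98/353) = 29.51 J/K.
ΔS_total = -21.65 + 29.51 = 7.86 J/K.

ΔS_total = 7.86 J/K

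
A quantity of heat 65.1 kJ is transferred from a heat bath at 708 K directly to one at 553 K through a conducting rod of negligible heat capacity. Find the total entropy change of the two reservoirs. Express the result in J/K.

ΔS_total = 25.8 J/K

ΔS_hot = −Q/T_H = −65100/708 = -91.95 J/K and ΔS_cold = +Q/T_C = 65100/553 = 117.7 J/K.
ΔS_total = -91.95 + 117.7 = 25.8 J/K, positive as the second law requires.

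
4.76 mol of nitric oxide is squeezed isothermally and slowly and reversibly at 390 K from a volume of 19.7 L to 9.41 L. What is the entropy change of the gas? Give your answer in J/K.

ΔS_gas = -29.2 J/K

For an isothermal ideal gas ΔS_gas = nR ln(V₂/V₁) = 4.76 × 8.314 × ln(9.41/19.7) = -29.2 J/K.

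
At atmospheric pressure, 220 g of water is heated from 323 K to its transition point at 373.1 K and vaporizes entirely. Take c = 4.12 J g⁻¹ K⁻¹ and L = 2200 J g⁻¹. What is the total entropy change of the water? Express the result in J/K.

Warming step: ΔS₁ = m c ln(T_tr/T_i) = 220 × 4.12 × ln(373.1/323) = 130.7 J/K.
Phase change: ΔS₂ = +mL/T_tr = 220 × 2200 / 373.1 = 1297 J/K.
ΔS_total = (130.7) + (1297) = 1430 J/K.

ΔS = 1430 J/K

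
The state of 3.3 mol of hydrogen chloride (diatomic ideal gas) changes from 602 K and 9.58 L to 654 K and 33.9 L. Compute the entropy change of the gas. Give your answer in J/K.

Entropy is a state function: ΔS = nC_V ln(T₂/T₁) + nR ln(V₂/V₁), with C_V = 5R/2 = 20.79 J mol⁻¹ K⁻¹ for a diatomic ideal gas.
ΔS = 3.3 × [20.79 × ln(654/602) + 8.314 × ln(33.9/9.58)] = 40.4 J/K.

ΔS = 40.4 J/K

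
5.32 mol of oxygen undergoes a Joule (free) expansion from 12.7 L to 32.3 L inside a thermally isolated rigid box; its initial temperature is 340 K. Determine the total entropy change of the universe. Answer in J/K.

ΔS_universe = 41.3 J/K

No heat is exchanged and no work is done, so the ideal-gas temperature stays constant.
Entropy is a state function; using a reversible isothermal path, ΔS_gas = nR ln(V₂/V₁) = 5.32 × 8.314 × ln(32.3/12.7) = 41.3 J/K.
The insulated surroundings exchange no heat, so ΔS_surr = 0 and ΔS_universe = ΔS_gas.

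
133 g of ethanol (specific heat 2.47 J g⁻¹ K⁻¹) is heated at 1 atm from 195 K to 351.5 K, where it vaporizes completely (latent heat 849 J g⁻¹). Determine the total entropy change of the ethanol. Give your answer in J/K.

ΔS = 515 J/K

Warming step: ΔS₁ = m c ln(T_tr/T_i) = 133 × 2.47 × ln(351.5/195) = 193.6 J/K.
Phase change: ΔS₂ = +mL/T_tr = 133 × 849 / 351.5 = 321.2 J/K.
ΔS_total = (193.6) + (321.2) = 515 J/K.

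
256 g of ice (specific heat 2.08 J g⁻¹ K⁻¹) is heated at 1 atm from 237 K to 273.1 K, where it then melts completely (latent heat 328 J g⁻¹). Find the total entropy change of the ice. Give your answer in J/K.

ΔS = 383 J/K

Warming step: ΔS₁ = m c ln(T_tr/T_i) = 256 × 2.08 × ln(273.1/237) = 75.49 J/K.
Phase change: ΔS₂ = +mL/T_tr = 256 × 328 / 273.1 = 307.5 J/K.
ΔS_total = (75.49) + (307.5) = 383 J/K.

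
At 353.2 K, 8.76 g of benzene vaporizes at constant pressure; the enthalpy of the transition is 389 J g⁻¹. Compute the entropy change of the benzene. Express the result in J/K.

ΔS = 9.65 J/K

Heat absorbed by the substance: Q = mL = 8.76 × 389 = 3407.64 J.
At constant T, ΔS = Q_rev/T = 3407.64 / 353.2 = 9.65 J/K.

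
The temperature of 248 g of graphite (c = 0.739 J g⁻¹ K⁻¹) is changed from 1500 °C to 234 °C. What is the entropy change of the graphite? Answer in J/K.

ΔS = -229 J/K

In kelvin: T₁ = 1773.15 K, T₂ = 507.15 K. ΔS = ∫dQ_rev/T = m c ln(T₂/T₁) = 248 × 0.739 × ln(507.15/1773.15) = -229 J/K.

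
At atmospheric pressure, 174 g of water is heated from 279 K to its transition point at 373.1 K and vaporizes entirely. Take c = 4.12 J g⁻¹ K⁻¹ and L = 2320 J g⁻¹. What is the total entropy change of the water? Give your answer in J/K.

Warming step: ΔS₁ = m c ln(T_tr/T_i) = 174 × 4.12 × ln(373.1/279) = 208.4 J/K.
Phase change: ΔS₂ = +mL/T_tr = 174 × 2320 / 373.1 = 1082 J/K.
ΔS_total = (208.4) + (1082) = 1290 J/K.

ΔS = 1290 J/K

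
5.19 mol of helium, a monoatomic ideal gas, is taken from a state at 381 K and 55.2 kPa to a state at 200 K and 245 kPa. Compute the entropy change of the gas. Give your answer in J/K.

ΔS = -134 J/K

ΔS = nC_p ln(T₂/T₁) − nR ln(P₂/P₁), with C_p = 5R/2 = 20.79 J mol⁻¹ K⁻¹ for a monoatomic ideal gas.
ΔS = 5.19 × [20.79 × ln(200/381) − 8.314 × ln(245/55.2)] = -134 J/K.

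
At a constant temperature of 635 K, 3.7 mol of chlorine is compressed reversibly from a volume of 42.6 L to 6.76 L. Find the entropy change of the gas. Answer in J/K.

ΔS_gas = -56.6 J/K

For an isothermal ideal gas ΔS_gas = nR ln(V₂/V₁) = 3.7 × 8.314 × ln(6.76/42.6) = -56.6 J/K.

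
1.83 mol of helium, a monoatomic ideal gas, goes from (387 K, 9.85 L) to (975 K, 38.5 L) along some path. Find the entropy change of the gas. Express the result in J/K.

ΔS = 41.8 J/K

Entropy is a state function: ΔS = nC_V ln(T₂/T₁) + nR ln(V₂/V₁), with C_V = 3R/2 = 12.47 J mol⁻¹ K⁻¹ for a monoatomic ideal gas.
ΔS = 1.83 × [12.47 × ln(975/387) + 8.314 × ln(38.5/9.85)] = 41.8 J/K.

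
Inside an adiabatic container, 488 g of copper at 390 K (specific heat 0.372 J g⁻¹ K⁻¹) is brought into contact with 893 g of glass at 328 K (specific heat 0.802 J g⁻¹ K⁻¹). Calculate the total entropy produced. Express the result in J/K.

ΔS_total = 2.25 J/K

Energy balance: T_f = (m₁c₁T₁ + m₂c₂T₂)/(m₁c₁ + m₂c₂) = 340.54 K.
ΔS₁ = m₁c₁ ln(T_f/T₁) = 181.536 × ln(340.54/390) = -24.62 J/K.
ΔS₂ = m₂c₂ ln(T_f/T₂) = 716.186 × ln(340.54/328) = 26.87 J/K.
ΔS_total = -24.62 + 26.87 = 2.25 J/K.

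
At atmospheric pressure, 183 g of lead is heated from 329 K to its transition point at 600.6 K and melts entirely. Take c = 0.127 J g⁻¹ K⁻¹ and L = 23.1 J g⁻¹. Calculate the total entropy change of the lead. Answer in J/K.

Warming step: ΔS₁ = m c ln(T_tr/T_i) = 183 × 0.127 × ln(600.6/329) = 13.99 J/K.
Phase change: ΔS₂ = +mL/T_tr = 183 × 23.1 / 600.6 = 7.038 J/K.
ΔS_total = (13.99) + (7.038) = 21 J/K.

ΔS = 21 J/K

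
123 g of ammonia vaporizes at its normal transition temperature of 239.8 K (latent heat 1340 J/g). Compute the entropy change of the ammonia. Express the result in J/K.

ΔS = 687 J/K

Heat absorbed by the substance: Q = mL = 123 × 1340 = 164820 J.
At constant T, ΔS = Q_rev/T = 164820 / 239.8 = 687 J/K.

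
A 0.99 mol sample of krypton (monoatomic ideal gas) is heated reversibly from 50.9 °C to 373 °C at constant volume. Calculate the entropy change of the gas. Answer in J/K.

In kelvin: T₁ = 324.05 K, T₂ = 646.15 K. At constant volume, ΔS = nC_V ln(T₂/T₁) with C_V = 3R/2 = 12.47 J mol⁻¹ K⁻¹.
ΔS = 0.99 × 12.47 × ln(646.15/324.05) = 8.52 J/K.

ΔS = 8.52 J/K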